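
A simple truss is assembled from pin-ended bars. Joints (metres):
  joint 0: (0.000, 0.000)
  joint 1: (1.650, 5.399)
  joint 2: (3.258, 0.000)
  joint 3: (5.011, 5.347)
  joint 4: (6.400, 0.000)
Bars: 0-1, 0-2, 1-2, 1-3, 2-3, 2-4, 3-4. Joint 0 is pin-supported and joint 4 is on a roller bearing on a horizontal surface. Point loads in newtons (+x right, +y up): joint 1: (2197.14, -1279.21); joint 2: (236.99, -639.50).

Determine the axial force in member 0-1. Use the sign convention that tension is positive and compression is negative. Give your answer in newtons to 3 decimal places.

N=5 nodes, M=7 members, R=3 reactions → 2N=10, M+R=10
member 0 (0-1): L=5.6455, (cx,cy)=(0.2923,0.9563)
member 1 (0-2): L=3.2580, (cx,cy)=(1.0000,0.0000)
member 2 (1-2): L=5.6334, (cx,cy)=(0.2854,-0.9584)
member 3 (1-3): L=3.3614, (cx,cy)=(0.9999,-0.0155)
member 4 (2-3): L=5.6270, (cx,cy)=(0.3115,0.9502)
member 5 (2-4): L=3.1420, (cx,cy)=(1.0000,0.0000)
member 6 (3-4): L=5.5245, (cx,cy)=(0.2514,-0.9679)
solve A·x = −loads:
  F[0-1] = +617.0688 N (tension)
  F[0-2] = +2253.7805 N (tension)
  F[1-2] = -1926.8044 N (compression)
  F[1-3] = -1466.9754 N (compression)
  F[2-3] = +2616.3424 N (tension)
  F[2-4] = +651.7248 N (tension)
  F[3-4] = -2592.1034 N (compression)
  Rx@0 = -2434.1300 N
  Ry@0 = -590.1254 N
  Ry@4 = +2508.8354 N

617.069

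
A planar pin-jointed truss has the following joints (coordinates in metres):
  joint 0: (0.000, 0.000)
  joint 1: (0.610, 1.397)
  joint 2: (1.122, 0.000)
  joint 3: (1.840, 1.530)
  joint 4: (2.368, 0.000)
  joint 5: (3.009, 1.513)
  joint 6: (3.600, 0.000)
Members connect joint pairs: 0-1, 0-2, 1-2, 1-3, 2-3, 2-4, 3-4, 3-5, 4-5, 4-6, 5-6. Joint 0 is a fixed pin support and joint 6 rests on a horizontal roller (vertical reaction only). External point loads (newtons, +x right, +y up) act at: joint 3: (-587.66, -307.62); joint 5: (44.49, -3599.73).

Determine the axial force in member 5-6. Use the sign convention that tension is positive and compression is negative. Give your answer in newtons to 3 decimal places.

N=7 nodes, M=11 members, R=3 reactions → 2N=14, M+R=14
member 0 (0-1): L=1.5244, (cx,cy)=(0.4002,0.9164)
member 1 (0-2): L=1.1220, (cx,cy)=(1.0000,0.0000)
member 2 (1-2): L=1.4879, (cx,cy)=(0.3441,-0.9389)
member 3 (1-3): L=1.2372, (cx,cy)=(0.9942,0.1075)
member 4 (2-3): L=1.6901, (cx,cy)=(0.4248,0.9053)
member 5 (2-4): L=1.2460, (cx,cy)=(1.0000,0.0000)
member 6 (3-4): L=1.6185, (cx,cy)=(0.3262,-0.9453)
member 7 (3-5): L=1.1691, (cx,cy)=(0.9999,-0.0145)
member 8 (4-5): L=1.6432, (cx,cy)=(0.3901,0.9208)
member 9 (4-6): L=1.2320, (cx,cy)=(1.0000,0.0000)
member 10 (5-6): L=1.6243, (cx,cy)=(0.3638,-0.9315)
solve A·x = −loads:
  F[0-1] = -1061.0642 N (compression)
  F[0-2] = -118.5694 N (compression)
  F[1-2] = +949.1430 N (tension)
  F[1-3] = -755.5952 N (compression)
  F[2-3] = -984.4266 N (compression)
  F[2-4] = +626.2583 N (tension)
  F[3-4] = +715.7994 N (tension)
  F[3-5] = -815.3620 N (compression)
  F[4-5] = -734.8612 N (compression)
  F[4-6] = +1146.4326 N (tension)
  F[5-6] = -3150.9062 N (compression)
  Rx@0 = +543.1700 N
  Ry@0 = +972.4050 N
  Ry@6 = +2934.9450 N

-3150.906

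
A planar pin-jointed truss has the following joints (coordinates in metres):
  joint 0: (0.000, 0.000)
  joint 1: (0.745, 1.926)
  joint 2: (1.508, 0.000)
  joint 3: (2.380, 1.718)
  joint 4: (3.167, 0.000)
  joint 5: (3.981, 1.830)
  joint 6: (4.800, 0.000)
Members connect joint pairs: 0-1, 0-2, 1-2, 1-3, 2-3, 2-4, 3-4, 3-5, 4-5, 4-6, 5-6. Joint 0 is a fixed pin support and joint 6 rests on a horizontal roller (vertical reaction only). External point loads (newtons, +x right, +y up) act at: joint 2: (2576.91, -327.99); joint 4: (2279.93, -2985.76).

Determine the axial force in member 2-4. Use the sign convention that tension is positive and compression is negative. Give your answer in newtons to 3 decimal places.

3832.272

N=7 nodes, M=11 members, R=3 reactions → 2N=14, M+R=14
member 0 (0-1): L=2.0651, (cx,cy)=(0.3608,0.9327)
member 1 (0-2): L=1.5080, (cx,cy)=(1.0000,0.0000)
member 2 (1-2): L=2.0716, (cx,cy)=(0.3683,-0.9297)
member 3 (1-3): L=1.6482, (cx,cy)=(0.9920,-0.1262)
member 4 (2-3): L=1.9266, (cx,cy)=(0.4526,0.8917)
member 5 (2-4): L=1.6590, (cx,cy)=(1.0000,0.0000)
member 6 (3-4): L=1.8897, (cx,cy)=(0.4165,-0.9091)
member 7 (3-5): L=1.6049, (cx,cy)=(0.9976,0.0698)
member 8 (4-5): L=2.0029, (cx,cy)=(0.4064,0.9137)
member 9 (4-6): L=1.6330, (cx,cy)=(1.0000,0.0000)
member 10 (5-6): L=2.0049, (cx,cy)=(0.4085,-0.9128)
solve A·x = −loads:
  F[0-1] = -1330.3136 N (compression)
  F[0-2] = +5336.7681 N (tension)
  F[1-2] = +1474.5255 N (tension)
  F[1-3] = -1031.2546 N (compression)
  F[2-3] = -1169.5271 N (compression)
  F[2-4] = +3832.2715 N (tension)
  F[3-4] = +857.0343 N (tension)
  F[3-5] = -1913.9389 N (compression)
  F[4-5] = +2415.0353 N (tension)
  F[4-6] = +927.7628 N (tension)
  F[5-6] = -2271.1602 N (compression)
  Rx@0 = -4856.8400 N
  Ry@0 = +1240.7269 N
  Ry@6 = +2073.0231 N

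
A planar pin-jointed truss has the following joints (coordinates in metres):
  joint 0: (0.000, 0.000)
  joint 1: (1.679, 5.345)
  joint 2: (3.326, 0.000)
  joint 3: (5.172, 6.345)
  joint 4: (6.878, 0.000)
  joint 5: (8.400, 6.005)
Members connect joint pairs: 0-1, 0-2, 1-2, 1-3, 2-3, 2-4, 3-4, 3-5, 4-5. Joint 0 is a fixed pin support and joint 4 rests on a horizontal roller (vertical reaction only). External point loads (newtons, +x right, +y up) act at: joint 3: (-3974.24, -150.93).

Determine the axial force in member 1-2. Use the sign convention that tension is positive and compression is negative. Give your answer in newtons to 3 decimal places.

3241.100

N=6 nodes, M=9 members, R=3 reactions → 2N=12, M+R=12
member 0 (0-1): L=5.6025, (cx,cy)=(0.2997,0.9540)
member 1 (0-2): L=3.3260, (cx,cy)=(1.0000,0.0000)
member 2 (1-2): L=5.5930, (cx,cy)=(0.2945,-0.9557)
member 3 (1-3): L=3.6333, (cx,cy)=(0.9614,0.2752)
member 4 (2-3): L=6.6081, (cx,cy)=(0.2794,0.9602)
member 5 (2-4): L=3.5520, (cx,cy)=(1.0000,0.0000)
member 6 (3-4): L=6.5703, (cx,cy)=(0.2597,-0.9657)
member 7 (3-5): L=3.2459, (cx,cy)=(0.9945,-0.1047)
member 8 (4-5): L=6.1949, (cx,cy)=(0.2457,0.9693)
solve A·x = −loads:
  F[0-1] = -3882.1312 N (compression)
  F[0-2] = -2810.8144 N (compression)
  F[1-2] = +3241.0995 N (tension)
  F[1-3] = -2202.9301 N (compression)
  F[2-3] = -3225.8125 N (compression)
  F[2-4] = -955.2440 N (compression)
  F[3-4] = +3678.9477 N (tension)
  F[3-5] = +0.0000 N (tension)
  F[4-5] = -0.0000 N (compression)
  Rx@0 = +3974.2400 N
  Ry@0 = +3703.6987 N
  Ry@4 = -3552.7687 N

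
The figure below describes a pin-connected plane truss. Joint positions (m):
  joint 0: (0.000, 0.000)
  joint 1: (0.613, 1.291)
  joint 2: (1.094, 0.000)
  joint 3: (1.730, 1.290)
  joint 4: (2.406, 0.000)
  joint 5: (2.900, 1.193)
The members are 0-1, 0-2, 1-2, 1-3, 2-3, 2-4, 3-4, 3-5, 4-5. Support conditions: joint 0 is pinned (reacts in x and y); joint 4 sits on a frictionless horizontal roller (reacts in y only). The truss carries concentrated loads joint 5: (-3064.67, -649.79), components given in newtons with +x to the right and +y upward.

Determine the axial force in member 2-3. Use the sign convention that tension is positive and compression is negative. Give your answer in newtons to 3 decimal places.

-1546.671

N=6 nodes, M=9 members, R=3 reactions → 2N=12, M+R=12
member 0 (0-1): L=1.4291, (cx,cy)=(0.4289,0.9033)
member 1 (0-2): L=1.0940, (cx,cy)=(1.0000,0.0000)
member 2 (1-2): L=1.3777, (cx,cy)=(0.3491,-0.9371)
member 3 (1-3): L=1.1170, (cx,cy)=(1.0000,-0.0009)
member 4 (2-3): L=1.4383, (cx,cy)=(0.4422,0.8969)
member 5 (2-4): L=1.3120, (cx,cy)=(1.0000,0.0000)
member 6 (3-4): L=1.4564, (cx,cy)=(0.4642,-0.8858)
member 7 (3-5): L=1.1740, (cx,cy)=(0.9966,-0.0826)
member 8 (4-5): L=1.2912, (cx,cy)=(0.3826,0.9239)
solve A·x = −loads:
  F[0-1] = -1534.5106 N (compression)
  F[0-2] = -2406.4749 N (compression)
  F[1-2] = +1480.3913 N (tension)
  F[1-3] = -1175.0505 N (compression)
  F[2-3] = -1546.6712 N (compression)
  F[2-4] = -1205.6811 N (compression)
  F[3-4] = +1817.9627 N (tension)
  F[3-5] = -2712.0891 N (compression)
  F[4-5] = -945.8257 N (compression)
  Rx@0 = +3064.6700 N
  Ry@0 = +1386.1825 N
  Ry@4 = -736.3925 N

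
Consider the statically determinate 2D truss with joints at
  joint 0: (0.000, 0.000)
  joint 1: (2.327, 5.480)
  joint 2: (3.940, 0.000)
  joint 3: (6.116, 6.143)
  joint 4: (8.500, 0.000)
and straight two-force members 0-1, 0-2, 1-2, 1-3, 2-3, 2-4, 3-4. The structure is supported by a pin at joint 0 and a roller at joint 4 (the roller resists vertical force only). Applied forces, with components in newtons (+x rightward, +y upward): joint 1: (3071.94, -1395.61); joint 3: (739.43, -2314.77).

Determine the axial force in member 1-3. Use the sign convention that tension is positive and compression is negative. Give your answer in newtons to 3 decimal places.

-1977.756

N=5 nodes, M=7 members, R=3 reactions → 2N=10, M+R=10
member 0 (0-1): L=5.9536, (cx,cy)=(0.3909,0.9205)
member 1 (0-2): L=3.9400, (cx,cy)=(1.0000,0.0000)
member 2 (1-2): L=5.7125, (cx,cy)=(0.2824,-0.9593)
member 3 (1-3): L=3.8466, (cx,cy)=(0.9850,0.1724)
member 4 (2-3): L=6.5170, (cx,cy)=(0.3339,0.9426)
member 5 (2-4): L=4.5600, (cx,cy)=(1.0000,0.0000)
member 6 (3-4): L=6.5894, (cx,cy)=(0.3618,-0.9323)
solve A·x = −loads:
  F[0-1] = +925.7650 N (tension)
  F[0-2] = +3449.5291 N (tension)
  F[1-2] = -2698.4282 N (compression)
  F[1-3] = -1977.7560 N (compression)
  F[2-3] = +2746.2265 N (tension)
  F[2-4] = +1770.6340 N (tension)
  F[3-4] = -4894.0341 N (compression)
  Rx@0 = -3811.3700 N
  Ry@0 = -852.1221 N
  Ry@4 = +4562.5021 N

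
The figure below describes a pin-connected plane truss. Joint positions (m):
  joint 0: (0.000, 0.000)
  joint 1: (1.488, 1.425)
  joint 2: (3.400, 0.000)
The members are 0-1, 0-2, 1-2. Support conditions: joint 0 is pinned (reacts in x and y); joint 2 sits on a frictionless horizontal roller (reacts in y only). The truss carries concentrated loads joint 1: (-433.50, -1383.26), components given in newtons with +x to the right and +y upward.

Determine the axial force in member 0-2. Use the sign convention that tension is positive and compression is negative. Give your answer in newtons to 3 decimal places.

568.491

N=3 nodes, M=3 members, R=3 reactions → 2N=6, M+R=6
member 0 (0-1): L=2.0603, (cx,cy)=(0.7222,0.6917)
member 1 (0-2): L=3.4000, (cx,cy)=(1.0000,0.0000)
member 2 (1-2): L=2.3846, (cx,cy)=(0.8018,-0.5976)
solve A·x = −loads:
  F[0-1] = -1387.3558 N (compression)
  F[0-2] = +568.4908 N (tension)
  F[1-2] = -709.0112 N (compression)
  Rx@0 = +433.5000 N
  Ry@0 = +959.5678 N
  Ry@2 = +423.6922 N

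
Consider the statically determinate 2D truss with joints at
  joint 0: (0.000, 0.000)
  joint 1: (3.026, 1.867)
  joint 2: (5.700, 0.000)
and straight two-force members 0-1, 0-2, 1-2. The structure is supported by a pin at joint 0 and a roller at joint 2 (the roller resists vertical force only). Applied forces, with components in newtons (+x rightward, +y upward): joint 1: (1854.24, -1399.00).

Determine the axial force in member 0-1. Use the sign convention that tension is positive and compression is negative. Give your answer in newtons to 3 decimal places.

N=3 nodes, M=3 members, R=3 reactions → 2N=6, M+R=6
member 0 (0-1): L=3.5556, (cx,cy)=(0.8510,0.5251)
member 1 (0-2): L=5.7000, (cx,cy)=(1.0000,0.0000)
member 2 (1-2): L=3.2613, (cx,cy)=(0.8199,-0.5725)
solve A·x = −loads:
  F[0-1] = -93.2379 N (compression)
  F[0-2] = +1933.5901 N (tension)
  F[1-2] = -2358.2587 N (compression)
  Rx@0 = -1854.2400 N
  Ry@0 = +48.9579 N
  Ry@2 = +1350.0421 N

-93.238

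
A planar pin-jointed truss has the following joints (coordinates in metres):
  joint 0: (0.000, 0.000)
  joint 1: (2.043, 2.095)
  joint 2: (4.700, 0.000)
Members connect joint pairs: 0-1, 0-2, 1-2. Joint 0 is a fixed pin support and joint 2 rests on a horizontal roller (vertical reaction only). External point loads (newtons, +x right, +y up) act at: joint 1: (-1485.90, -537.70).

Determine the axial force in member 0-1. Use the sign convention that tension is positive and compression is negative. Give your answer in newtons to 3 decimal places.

-1349.707

N=3 nodes, M=3 members, R=3 reactions → 2N=6, M+R=6
member 0 (0-1): L=2.9262, (cx,cy)=(0.6982,0.7159)
member 1 (0-2): L=4.7000, (cx,cy)=(1.0000,0.0000)
member 2 (1-2): L=3.3836, (cx,cy)=(0.7853,-0.6192)
solve A·x = −loads:
  F[0-1] = -1349.7073 N (compression)
  F[0-2] = -543.5805 N (compression)
  F[1-2] = +692.2292 N (tension)
  Rx@0 = +1485.9000 N
  Ry@0 = +966.3041 N
  Ry@2 = -428.6041 N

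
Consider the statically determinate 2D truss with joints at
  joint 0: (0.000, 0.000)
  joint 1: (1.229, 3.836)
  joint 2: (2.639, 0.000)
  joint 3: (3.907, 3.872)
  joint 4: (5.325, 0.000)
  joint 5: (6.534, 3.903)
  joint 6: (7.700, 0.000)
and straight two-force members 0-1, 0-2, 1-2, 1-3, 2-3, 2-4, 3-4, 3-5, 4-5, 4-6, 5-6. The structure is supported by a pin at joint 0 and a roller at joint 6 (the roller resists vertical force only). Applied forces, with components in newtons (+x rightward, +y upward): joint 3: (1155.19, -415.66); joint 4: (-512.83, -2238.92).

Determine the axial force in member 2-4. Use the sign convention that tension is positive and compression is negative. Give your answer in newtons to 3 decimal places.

959.636

N=7 nodes, M=11 members, R=3 reactions → 2N=14, M+R=14
member 0 (0-1): L=4.0281, (cx,cy)=(0.3051,0.9523)
member 1 (0-2): L=2.6390, (cx,cy)=(1.0000,0.0000)
member 2 (1-2): L=4.0869, (cx,cy)=(0.3450,-0.9386)
member 3 (1-3): L=2.6782, (cx,cy)=(0.9999,0.0134)
member 4 (2-3): L=4.0743, (cx,cy)=(0.3112,0.9503)
member 5 (2-4): L=2.6860, (cx,cy)=(1.0000,0.0000)
member 6 (3-4): L=4.1235, (cx,cy)=(0.3439,-0.9390)
member 7 (3-5): L=2.6272, (cx,cy)=(0.9999,0.0118)
member 8 (4-5): L=4.0860, (cx,cy)=(0.2959,0.9552)
member 9 (4-6): L=2.3750, (cx,cy)=(1.0000,0.0000)
member 10 (5-6): L=4.0734, (cx,cy)=(0.2862,-0.9582)
solve A·x = −loads:
  F[0-1] = -330.1772 N (compression)
  F[0-2] = +743.1000 N (tension)
  F[1-2] = +331.9191 N (tension)
  F[1-3] = -215.2723 N (compression)
  F[2-3] = -327.8197 N (compression)
  F[2-4] = +959.6357 N (tension)
  F[3-4] = -125.7620 N (compression)
  F[3-5] = -1429.3177 N (compression)
  F[4-5] = +2467.5027 N (tension)
  F[4-6] = +699.1060 N (tension)
  F[5-6] = -2442.3421 N (compression)
  Rx@0 = -642.3600 N
  Ry@0 = +314.4335 N
  Ry@6 = +2340.1465 N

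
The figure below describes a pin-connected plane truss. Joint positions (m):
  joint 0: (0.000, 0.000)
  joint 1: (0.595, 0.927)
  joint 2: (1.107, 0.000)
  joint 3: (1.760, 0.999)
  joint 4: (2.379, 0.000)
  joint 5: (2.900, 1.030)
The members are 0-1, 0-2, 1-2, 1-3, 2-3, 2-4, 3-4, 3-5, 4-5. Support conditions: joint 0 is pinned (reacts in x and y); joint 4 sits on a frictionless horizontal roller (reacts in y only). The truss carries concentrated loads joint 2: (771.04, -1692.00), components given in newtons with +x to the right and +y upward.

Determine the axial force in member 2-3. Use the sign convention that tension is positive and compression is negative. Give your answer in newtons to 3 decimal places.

1017.735

N=6 nodes, M=9 members, R=3 reactions → 2N=12, M+R=12
member 0 (0-1): L=1.1015, (cx,cy)=(0.5402,0.8416)
member 1 (0-2): L=1.1070, (cx,cy)=(1.0000,0.0000)
member 2 (1-2): L=1.0590, (cx,cy)=(0.4835,-0.8754)
member 3 (1-3): L=1.1672, (cx,cy)=(0.9981,0.0617)
member 4 (2-3): L=1.1935, (cx,cy)=(0.5471,0.8370)
member 5 (2-4): L=1.2720, (cx,cy)=(1.0000,0.0000)
member 6 (3-4): L=1.1752, (cx,cy)=(0.5267,-0.8500)
member 7 (3-5): L=1.1404, (cx,cy)=(0.9996,0.0272)
member 8 (4-5): L=1.1543, (cx,cy)=(0.4514,0.8923)
solve A·x = −loads:
  F[0-1] = -1074.9965 N (compression)
  F[0-2] = +1351.7112 N (tension)
  F[1-2] = +959.7361 N (tension)
  F[1-3] = -1046.6744 N (compression)
  F[2-3] = +1017.7346 N (tension)
  F[2-4] = +487.8415 N (tension)
  F[3-4] = -926.2119 N (compression)
  F[3-5] = -0.0000 N (compression)
  F[4-5] = -0.0000 N (compression)
  Rx@0 = -771.0400 N
  Ry@0 = +904.6759 N
  Ry@4 = +787.3241 N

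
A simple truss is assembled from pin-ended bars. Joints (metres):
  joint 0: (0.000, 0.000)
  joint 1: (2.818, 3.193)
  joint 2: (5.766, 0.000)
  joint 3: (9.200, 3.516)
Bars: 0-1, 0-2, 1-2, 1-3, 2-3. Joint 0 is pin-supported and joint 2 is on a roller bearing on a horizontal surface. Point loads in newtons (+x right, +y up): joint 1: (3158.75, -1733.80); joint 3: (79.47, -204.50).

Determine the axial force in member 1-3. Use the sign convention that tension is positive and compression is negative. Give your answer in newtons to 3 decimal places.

N=4 nodes, M=5 members, R=3 reactions → 2N=8, M+R=8
member 0 (0-1): L=4.2587, (cx,cy)=(0.6617,0.7498)
member 1 (0-2): L=5.7660, (cx,cy)=(1.0000,0.0000)
member 2 (1-2): L=4.3458, (cx,cy)=(0.6784,-0.7347)
member 3 (1-3): L=6.3902, (cx,cy)=(0.9987,0.0505)
member 4 (2-3): L=4.9147, (cx,cy)=(0.6987,0.7154)
solve A·x = −loads:
  F[0-1] = +1377.7784 N (tension)
  F[0-2] = +2326.5343 N (tension)
  F[1-2] = -3745.4989 N (compression)
  F[1-3] = +294.0954 N (tension)
  F[2-3] = -306.6334 N (compression)
  Rx@0 = -3238.2200 N
  Ry@0 = -1033.0066 N
  Ry@2 = +2971.3066 N

294.095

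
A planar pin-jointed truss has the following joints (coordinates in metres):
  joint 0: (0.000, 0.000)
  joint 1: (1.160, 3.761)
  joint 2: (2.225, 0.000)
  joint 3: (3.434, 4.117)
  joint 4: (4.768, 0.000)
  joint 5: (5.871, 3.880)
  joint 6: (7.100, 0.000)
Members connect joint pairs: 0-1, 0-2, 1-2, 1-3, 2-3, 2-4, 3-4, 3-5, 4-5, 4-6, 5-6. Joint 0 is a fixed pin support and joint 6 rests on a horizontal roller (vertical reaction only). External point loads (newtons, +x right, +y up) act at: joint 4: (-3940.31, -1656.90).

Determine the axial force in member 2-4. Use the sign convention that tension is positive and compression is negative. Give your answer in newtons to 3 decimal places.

-3486.383

N=7 nodes, M=11 members, R=3 reactions → 2N=14, M+R=14
member 0 (0-1): L=3.9358, (cx,cy)=(0.2947,0.9556)
member 1 (0-2): L=2.2250, (cx,cy)=(1.0000,0.0000)
member 2 (1-2): L=3.9089, (cx,cy)=(0.2725,-0.9622)
member 3 (1-3): L=2.3017, (cx,cy)=(0.9880,0.1547)
member 4 (2-3): L=4.2908, (cx,cy)=(0.2818,0.9595)
member 5 (2-4): L=2.5430, (cx,cy)=(1.0000,0.0000)
member 6 (3-4): L=4.3277, (cx,cy)=(0.3082,-0.9513)
member 7 (3-5): L=2.4485, (cx,cy)=(0.9953,-0.0968)
member 8 (4-5): L=4.0337, (cx,cy)=(0.2734,0.9619)
member 9 (4-6): L=2.3320, (cx,cy)=(1.0000,0.0000)
member 10 (5-6): L=4.0700, (cx,cy)=(0.3020,-0.9533)
solve A·x = −loads:
  F[0-1] = -569.5069 N (compression)
  F[0-2] = -3772.4601 N (compression)
  F[1-2] = +515.4473 N (tension)
  F[1-3] = -312.0419 N (compression)
  F[2-3] = -516.8891 N (compression)
  F[2-4] = -3486.3831 N (compression)
  F[3-4] = +638.5927 N (tension)
  F[3-5] = -653.8399 N (compression)
  F[4-5] = +1090.9818 N (tension)
  F[4-6] = +352.4474 N (tension)
  F[5-6] = -1167.1753 N (compression)
  Rx@0 = +3940.3100 N
  Ry@0 = +544.2100 N
  Ry@6 = +1112.6900 N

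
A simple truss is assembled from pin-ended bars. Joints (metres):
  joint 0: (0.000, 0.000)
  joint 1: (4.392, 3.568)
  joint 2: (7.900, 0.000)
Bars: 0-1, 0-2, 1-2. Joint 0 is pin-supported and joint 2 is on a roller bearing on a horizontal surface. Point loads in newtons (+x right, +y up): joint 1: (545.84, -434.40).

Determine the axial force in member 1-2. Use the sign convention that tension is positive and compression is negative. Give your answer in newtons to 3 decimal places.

-684.401

N=3 nodes, M=3 members, R=3 reactions → 2N=6, M+R=6
member 0 (0-1): L=5.6586, (cx,cy)=(0.7762,0.6305)
member 1 (0-2): L=7.9000, (cx,cy)=(1.0000,0.0000)
member 2 (1-2): L=5.0037, (cx,cy)=(0.7011,-0.7131)
solve A·x = −loads:
  F[0-1] = +85.0551 N (tension)
  F[0-2] = +479.8238 N (tension)
  F[1-2] = -684.4010 N (compression)
  Rx@0 = -545.8400 N
  Ry@0 = -53.6306 N
  Ry@2 = +488.0306 N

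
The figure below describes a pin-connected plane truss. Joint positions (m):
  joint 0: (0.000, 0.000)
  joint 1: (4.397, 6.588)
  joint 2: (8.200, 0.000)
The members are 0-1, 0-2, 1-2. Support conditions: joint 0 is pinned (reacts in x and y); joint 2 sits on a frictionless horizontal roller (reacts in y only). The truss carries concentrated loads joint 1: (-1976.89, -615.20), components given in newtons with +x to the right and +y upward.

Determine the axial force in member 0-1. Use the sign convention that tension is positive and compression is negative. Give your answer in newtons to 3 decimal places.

N=3 nodes, M=3 members, R=3 reactions → 2N=6, M+R=6
member 0 (0-1): L=7.9206, (cx,cy)=(0.5551,0.8318)
member 1 (0-2): L=8.2000, (cx,cy)=(1.0000,0.0000)
member 2 (1-2): L=7.6069, (cx,cy)=(0.4999,-0.8661)
solve A·x = −loads:
  F[0-1] = -2252.5521 N (compression)
  F[0-2] = -726.4146 N (compression)
  F[1-2] = +1452.9965 N (tension)
  Rx@0 = +1976.8900 N
  Ry@0 = +1873.5801 N
  Ry@2 = -1258.3801 N

-2252.552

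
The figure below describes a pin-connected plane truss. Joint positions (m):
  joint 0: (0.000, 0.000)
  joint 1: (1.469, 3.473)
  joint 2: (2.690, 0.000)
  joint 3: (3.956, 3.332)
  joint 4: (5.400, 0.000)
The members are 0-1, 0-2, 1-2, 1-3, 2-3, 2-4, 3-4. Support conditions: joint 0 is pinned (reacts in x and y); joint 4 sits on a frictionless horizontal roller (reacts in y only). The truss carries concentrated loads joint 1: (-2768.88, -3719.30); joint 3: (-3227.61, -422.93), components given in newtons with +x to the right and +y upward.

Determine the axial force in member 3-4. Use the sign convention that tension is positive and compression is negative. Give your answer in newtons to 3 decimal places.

2670.975

N=5 nodes, M=7 members, R=3 reactions → 2N=10, M+R=10
member 0 (0-1): L=3.7709, (cx,cy)=(0.3896,0.9210)
member 1 (0-2): L=2.6900, (cx,cy)=(1.0000,0.0000)
member 2 (1-2): L=3.6814, (cx,cy)=(0.3317,-0.9434)
member 3 (1-3): L=2.4910, (cx,cy)=(0.9984,-0.0566)
member 4 (2-3): L=3.5644, (cx,cy)=(0.3552,0.9348)
member 5 (2-4): L=2.7100, (cx,cy)=(1.0000,0.0000)
member 6 (3-4): L=3.6314, (cx,cy)=(0.3976,-0.9175)
solve A·x = −loads:
  F[0-1] = -7158.4809 N (compression)
  F[0-2] = -3207.8170 N (compression)
  F[1-2] = +3109.2467 N (tension)
  F[1-3] = -1052.7215 N (compression)
  F[2-3] = -3137.8425 N (compression)
  F[2-4] = -1062.0820 N (compression)
  F[3-4] = +2670.9748 N (tension)
  Rx@0 = +5996.4900 N
  Ry@0 = +6592.9622 N
  Ry@4 = -2450.7322 N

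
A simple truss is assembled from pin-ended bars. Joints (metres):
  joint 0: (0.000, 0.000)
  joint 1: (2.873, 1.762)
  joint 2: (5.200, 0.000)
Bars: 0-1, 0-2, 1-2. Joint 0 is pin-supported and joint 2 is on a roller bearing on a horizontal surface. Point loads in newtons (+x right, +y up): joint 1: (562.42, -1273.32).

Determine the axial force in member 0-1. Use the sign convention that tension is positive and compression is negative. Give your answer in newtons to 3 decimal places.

N=3 nodes, M=3 members, R=3 reactions → 2N=6, M+R=6
member 0 (0-1): L=3.3703, (cx,cy)=(0.8525,0.5228)
member 1 (0-2): L=5.2000, (cx,cy)=(1.0000,0.0000)
member 2 (1-2): L=2.9188, (cx,cy)=(0.7972,-0.6037)
solve A·x = −loads:
  F[0-1] = -725.3879 N (compression)
  F[0-2] = +1180.7784 N (tension)
  F[1-2] = -1481.0882 N (compression)
  Rx@0 = -562.4200 N
  Ry@0 = +379.2368 N
  Ry@2 = +894.0832 N

-725.388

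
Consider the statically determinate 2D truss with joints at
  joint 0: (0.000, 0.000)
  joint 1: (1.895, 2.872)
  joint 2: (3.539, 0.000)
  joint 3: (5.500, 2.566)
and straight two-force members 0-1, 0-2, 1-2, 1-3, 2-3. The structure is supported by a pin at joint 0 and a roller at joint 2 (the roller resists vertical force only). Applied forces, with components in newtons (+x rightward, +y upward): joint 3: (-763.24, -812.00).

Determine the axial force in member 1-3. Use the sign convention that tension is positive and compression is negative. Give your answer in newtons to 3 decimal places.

N=4 nodes, M=5 members, R=3 reactions → 2N=8, M+R=8
member 0 (0-1): L=3.4408, (cx,cy)=(0.5507,0.8347)
member 1 (0-2): L=3.5390, (cx,cy)=(1.0000,0.0000)
member 2 (1-2): L=3.3092, (cx,cy)=(0.4968,-0.8679)
member 3 (1-3): L=3.6180, (cx,cy)=(0.9964,-0.0846)
member 4 (2-3): L=3.2295, (cx,cy)=(0.6072,0.7945)
solve A·x = −loads:
  F[0-1] = -123.9508 N (compression)
  F[0-2] = -694.9757 N (compression)
  F[1-2] = +132.3159 N (tension)
  F[1-3] = -134.4793 N (compression)
  F[2-3] = -1036.2871 N (compression)
  Rx@0 = +763.2400 N
  Ry@0 = +103.4591 N
  Ry@2 = +708.5409 N

-134.479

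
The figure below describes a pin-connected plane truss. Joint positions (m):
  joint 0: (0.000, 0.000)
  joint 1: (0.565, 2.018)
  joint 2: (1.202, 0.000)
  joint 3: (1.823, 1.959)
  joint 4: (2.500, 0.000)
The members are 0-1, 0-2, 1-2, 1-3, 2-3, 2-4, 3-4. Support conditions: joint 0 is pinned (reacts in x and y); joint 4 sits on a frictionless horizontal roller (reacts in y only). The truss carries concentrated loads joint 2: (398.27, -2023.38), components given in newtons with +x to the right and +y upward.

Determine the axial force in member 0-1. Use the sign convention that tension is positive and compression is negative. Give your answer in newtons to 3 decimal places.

-1090.937

N=5 nodes, M=7 members, R=3 reactions → 2N=10, M+R=10
member 0 (0-1): L=2.0956, (cx,cy)=(0.2696,0.9630)
member 1 (0-2): L=1.2020, (cx,cy)=(1.0000,0.0000)
member 2 (1-2): L=2.1162, (cx,cy)=(0.3010,-0.9536)
member 3 (1-3): L=1.2594, (cx,cy)=(0.9989,-0.0468)
member 4 (2-3): L=2.0551, (cx,cy)=(0.3022,0.9533)
member 5 (2-4): L=1.2980, (cx,cy)=(1.0000,0.0000)
member 6 (3-4): L=2.0727, (cx,cy)=(0.3266,-0.9452)
solve A·x = −loads:
  F[0-1] = -1090.9374 N (compression)
  F[0-2] = +692.4001 N (tension)
  F[1-2] = +1132.8715 N (tension)
  F[1-3] = -635.8433 N (compression)
  F[2-3] = +989.3016 N (tension)
  F[2-4] = +336.1988 N (tension)
  F[3-4] = -1029.2956 N (compression)
  Rx@0 = -398.2700 N
  Ry@0 = +1050.5389 N
  Ry@4 = +972.8411 N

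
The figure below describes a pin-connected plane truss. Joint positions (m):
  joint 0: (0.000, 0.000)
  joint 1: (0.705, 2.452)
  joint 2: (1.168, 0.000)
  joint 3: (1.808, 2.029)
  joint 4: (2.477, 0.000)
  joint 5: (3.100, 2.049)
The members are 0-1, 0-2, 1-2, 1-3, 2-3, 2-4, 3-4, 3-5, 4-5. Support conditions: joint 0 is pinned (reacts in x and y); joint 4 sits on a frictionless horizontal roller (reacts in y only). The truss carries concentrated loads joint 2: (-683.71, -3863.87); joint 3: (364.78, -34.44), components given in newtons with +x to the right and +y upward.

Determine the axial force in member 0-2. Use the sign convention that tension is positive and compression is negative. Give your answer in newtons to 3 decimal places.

184.922

N=6 nodes, M=9 members, R=3 reactions → 2N=12, M+R=12
member 0 (0-1): L=2.5513, (cx,cy)=(0.2763,0.9611)
member 1 (0-2): L=1.1680, (cx,cy)=(1.0000,0.0000)
member 2 (1-2): L=2.4953, (cx,cy)=(0.1855,-0.9826)
member 3 (1-3): L=1.1813, (cx,cy)=(0.9337,-0.3581)
member 4 (2-3): L=2.1275, (cx,cy)=(0.3008,0.9537)
member 5 (2-4): L=1.3090, (cx,cy)=(1.0000,0.0000)
member 6 (3-4): L=2.1364, (cx,cy)=(0.3131,-0.9497)
member 7 (3-5): L=1.2922, (cx,cy)=(0.9999,0.0155)
member 8 (4-5): L=2.1416, (cx,cy)=(0.2909,0.9568)
solve A·x = −loads:
  F[0-1] = -1823.4009 N (compression)
  F[0-2] = +184.9222 N (tension)
  F[1-2] = +2134.5894 N (tension)
  F[1-3] = -963.8252 N (compression)
  F[2-3] = +1852.1337 N (tension)
  F[2-4] = +707.5458 N (tension)
  F[3-4] = -2259.5417 N (compression)
  F[3-5] = -0.0000 N (tension)
  F[4-5] = +0.0000 N (tension)
  Rx@0 = +318.9300 N
  Ry@0 = +1752.4052 N
  Ry@4 = +2145.9048 N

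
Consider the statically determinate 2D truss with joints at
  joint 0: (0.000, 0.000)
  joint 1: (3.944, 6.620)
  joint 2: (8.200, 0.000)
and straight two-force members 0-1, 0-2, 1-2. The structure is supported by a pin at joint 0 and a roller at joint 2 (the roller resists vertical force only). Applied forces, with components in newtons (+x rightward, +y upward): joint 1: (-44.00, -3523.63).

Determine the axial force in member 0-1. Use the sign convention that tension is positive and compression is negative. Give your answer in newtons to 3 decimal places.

-2170.166

N=3 nodes, M=3 members, R=3 reactions → 2N=6, M+R=6
member 0 (0-1): L=7.7058, (cx,cy)=(0.5118,0.8591)
member 1 (0-2): L=8.2000, (cx,cy)=(1.0000,0.0000)
member 2 (1-2): L=7.8701, (cx,cy)=(0.5408,-0.8412)
solve A·x = −loads:
  F[0-1] = -2170.1660 N (compression)
  F[0-2] = +1066.7376 N (tension)
  F[1-2] = -1972.5787 N (compression)
  Rx@0 = +44.0000 N
  Ry@0 = +1864.3719 N
  Ry@2 = +1659.2581 N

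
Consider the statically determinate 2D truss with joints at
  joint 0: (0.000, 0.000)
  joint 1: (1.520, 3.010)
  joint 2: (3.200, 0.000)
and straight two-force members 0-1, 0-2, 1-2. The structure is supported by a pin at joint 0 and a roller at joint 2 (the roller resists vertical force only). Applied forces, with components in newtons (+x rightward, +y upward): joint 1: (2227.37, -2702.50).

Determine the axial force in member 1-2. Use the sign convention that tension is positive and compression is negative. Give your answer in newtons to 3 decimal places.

N=3 nodes, M=3 members, R=3 reactions → 2N=6, M+R=6
member 0 (0-1): L=3.3720, (cx,cy)=(0.4508,0.8926)
member 1 (0-2): L=3.2000, (cx,cy)=(1.0000,0.0000)
member 2 (1-2): L=3.4471, (cx,cy)=(0.4874,-0.8732)
solve A·x = −loads:
  F[0-1] = +757.6479 N (tension)
  F[0-2] = +1885.8460 N (tension)
  F[1-2] = -3869.4644 N (compression)
  Rx@0 = -2227.3700 N
  Ry@0 = -676.3074 N
  Ry@2 = +3378.8074 N

-3869.464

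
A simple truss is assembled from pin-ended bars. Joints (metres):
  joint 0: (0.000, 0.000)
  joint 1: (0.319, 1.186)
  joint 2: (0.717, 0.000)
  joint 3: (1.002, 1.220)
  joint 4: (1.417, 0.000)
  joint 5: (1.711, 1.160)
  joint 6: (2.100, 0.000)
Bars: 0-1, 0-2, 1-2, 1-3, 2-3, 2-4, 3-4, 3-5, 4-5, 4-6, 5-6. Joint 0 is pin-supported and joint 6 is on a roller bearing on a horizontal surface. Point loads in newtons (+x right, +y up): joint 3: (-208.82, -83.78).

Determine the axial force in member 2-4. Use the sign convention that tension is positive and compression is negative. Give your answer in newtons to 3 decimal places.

N=7 nodes, M=11 members, R=3 reactions → 2N=14, M+R=14
member 0 (0-1): L=1.2282, (cx,cy)=(0.2597,0.9657)
member 1 (0-2): L=0.7170, (cx,cy)=(1.0000,0.0000)
member 2 (1-2): L=1.2510, (cx,cy)=(0.3181,-0.9480)
member 3 (1-3): L=0.6838, (cx,cy)=(0.9988,0.0497)
member 4 (2-3): L=1.2528, (cx,cy)=(0.2275,0.9738)
member 5 (2-4): L=0.7000, (cx,cy)=(1.0000,0.0000)
member 6 (3-4): L=1.2887, (cx,cy)=(0.3220,-0.9467)
member 7 (3-5): L=0.7115, (cx,cy)=(0.9964,-0.0843)
member 8 (4-5): L=1.1967, (cx,cy)=(0.2457,0.9694)
member 9 (4-6): L=0.6830, (cx,cy)=(1.0000,0.0000)
member 10 (5-6): L=1.2235, (cx,cy)=(0.3179,-0.9481)
solve A·x = −loads:
  F[0-1] = -170.9880 N (compression)
  F[0-2] = -164.4076 N (compression)
  F[1-2] = +169.0135 N (tension)
  F[1-3] = -98.3049 N (compression)
  F[2-3] = -164.5459 N (compression)
  F[2-4] = -73.2055 N (compression)
  F[3-4] = +81.7255 N (tension)
  F[3-5] = +47.0541 N (tension)
  F[4-5] = -79.8180 N (compression)
  F[4-6] = -27.2768 N (compression)
  F[5-6] = +85.7912 N (tension)
  Rx@0 = +208.8200 N
  Ry@0 = +165.1194 N
  Ry@6 = -81.3394 N

-73.206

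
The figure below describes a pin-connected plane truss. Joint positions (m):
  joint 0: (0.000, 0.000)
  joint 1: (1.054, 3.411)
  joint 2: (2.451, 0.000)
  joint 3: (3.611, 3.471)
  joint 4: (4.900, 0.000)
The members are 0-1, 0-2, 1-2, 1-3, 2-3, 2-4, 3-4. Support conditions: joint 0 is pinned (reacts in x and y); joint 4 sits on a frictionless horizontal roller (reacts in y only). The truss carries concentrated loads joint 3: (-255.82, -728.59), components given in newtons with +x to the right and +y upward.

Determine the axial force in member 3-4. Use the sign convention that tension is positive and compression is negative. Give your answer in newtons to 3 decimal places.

-379.448

N=5 nodes, M=7 members, R=3 reactions → 2N=10, M+R=10
member 0 (0-1): L=3.5701, (cx,cy)=(0.2952,0.9554)
member 1 (0-2): L=2.4510, (cx,cy)=(1.0000,0.0000)
member 2 (1-2): L=3.6860, (cx,cy)=(0.3790,-0.9254)
member 3 (1-3): L=2.5577, (cx,cy)=(0.9997,0.0235)
member 4 (2-3): L=3.6597, (cx,cy)=(0.3170,0.9484)
member 5 (2-4): L=2.4490, (cx,cy)=(1.0000,0.0000)
member 6 (3-4): L=3.7026, (cx,cy)=(0.3481,-0.9374)
solve A·x = −loads:
  F[0-1] = -390.2740 N (compression)
  F[0-2] = -140.6005 N (compression)
  F[1-2] = +396.2101 N (tension)
  F[1-3] = -265.4572 N (compression)
  F[2-3] = -386.5845 N (compression)
  F[2-4] = +132.0981 N (tension)
  F[3-4] = -379.4479 N (compression)
  Rx@0 = +255.8200 N
  Ry@0 = +372.8783 N
  Ry@4 = +355.7117 N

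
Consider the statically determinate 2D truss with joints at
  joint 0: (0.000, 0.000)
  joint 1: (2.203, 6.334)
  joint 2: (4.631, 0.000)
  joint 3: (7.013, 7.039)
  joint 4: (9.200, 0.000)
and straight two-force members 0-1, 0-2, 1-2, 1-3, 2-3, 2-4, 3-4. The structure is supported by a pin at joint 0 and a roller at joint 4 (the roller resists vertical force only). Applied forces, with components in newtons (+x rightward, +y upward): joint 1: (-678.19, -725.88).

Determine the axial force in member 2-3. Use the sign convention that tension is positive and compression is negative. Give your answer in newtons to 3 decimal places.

N=5 nodes, M=7 members, R=3 reactions → 2N=10, M+R=10
member 0 (0-1): L=6.7062, (cx,cy)=(0.3285,0.9445)
member 1 (0-2): L=4.6310, (cx,cy)=(1.0000,0.0000)
member 2 (1-2): L=6.7834, (cx,cy)=(0.3579,-0.9337)
member 3 (1-3): L=4.8614, (cx,cy)=(0.9894,0.1450)
member 4 (2-3): L=7.4311, (cx,cy)=(0.3205,0.9472)
member 5 (2-4): L=4.5690, (cx,cy)=(1.0000,0.0000)
member 6 (3-4): L=7.3709, (cx,cy)=(0.2967,-0.9550)
solve A·x = −loads:
  F[0-1] = -1078.8558 N (compression)
  F[0-2] = -323.7823 N (compression)
  F[1-2] = +345.3211 N (tension)
  F[1-3] = +202.3197 N (tension)
  F[2-3] = -340.4048 N (compression)
  F[2-4] = -91.0662 N (compression)
  F[3-4] = +306.9235 N (tension)
  Rx@0 = +678.1900 N
  Ry@0 = +1018.9824 N
  Ry@4 = -293.1024 N

-340.405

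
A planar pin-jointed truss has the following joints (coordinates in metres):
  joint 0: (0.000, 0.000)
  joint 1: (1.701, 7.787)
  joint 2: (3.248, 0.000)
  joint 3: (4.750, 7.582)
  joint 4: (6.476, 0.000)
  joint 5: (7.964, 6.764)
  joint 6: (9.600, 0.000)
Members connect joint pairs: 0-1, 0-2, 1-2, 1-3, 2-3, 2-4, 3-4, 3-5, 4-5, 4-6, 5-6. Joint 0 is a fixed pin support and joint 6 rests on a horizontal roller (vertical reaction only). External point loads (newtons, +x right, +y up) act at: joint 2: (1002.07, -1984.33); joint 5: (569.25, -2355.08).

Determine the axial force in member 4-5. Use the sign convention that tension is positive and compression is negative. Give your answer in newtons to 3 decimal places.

N=7 nodes, M=11 members, R=3 reactions → 2N=14, M+R=14
member 0 (0-1): L=7.9706, (cx,cy)=(0.2134,0.9770)
member 1 (0-2): L=3.2480, (cx,cy)=(1.0000,0.0000)
member 2 (1-2): L=7.9392, (cx,cy)=(0.1949,-0.9808)
member 3 (1-3): L=3.0559, (cx,cy)=(0.9977,-0.0671)
member 4 (2-3): L=7.7293, (cx,cy)=(0.1943,0.9809)
member 5 (2-4): L=3.2280, (cx,cy)=(1.0000,0.0000)
member 6 (3-4): L=7.7760, (cx,cy)=(0.2220,-0.9751)
member 7 (3-5): L=3.3165, (cx,cy)=(0.9691,-0.2466)
member 8 (4-5): L=6.9257, (cx,cy)=(0.2149,0.9766)
member 9 (4-6): L=3.1240, (cx,cy)=(1.0000,0.0000)
member 10 (5-6): L=6.9590, (cx,cy)=(0.2351,-0.9720)
solve A·x = −loads:
  F[0-1] = -1344.1920 N (compression)
  F[0-2] = +1858.1824 N (tension)
  F[1-2] = +1376.9463 N (tension)
  F[1-3] = -556.4226 N (compression)
  F[2-3] = +646.0936 N (tension)
  F[2-4] = +998.8674 N (tension)
  F[3-4] = -611.5666 N (compression)
  F[3-5] = -303.2391 N (compression)
  F[4-5] = +610.5694 N (tension)
  F[4-6] = +731.9393 N (tension)
  F[5-6] = -3113.4427 N (compression)
  Rx@0 = -1571.3200 N
  Ry@0 = +1313.2258 N
  Ry@6 = +3026.1842 N

610.569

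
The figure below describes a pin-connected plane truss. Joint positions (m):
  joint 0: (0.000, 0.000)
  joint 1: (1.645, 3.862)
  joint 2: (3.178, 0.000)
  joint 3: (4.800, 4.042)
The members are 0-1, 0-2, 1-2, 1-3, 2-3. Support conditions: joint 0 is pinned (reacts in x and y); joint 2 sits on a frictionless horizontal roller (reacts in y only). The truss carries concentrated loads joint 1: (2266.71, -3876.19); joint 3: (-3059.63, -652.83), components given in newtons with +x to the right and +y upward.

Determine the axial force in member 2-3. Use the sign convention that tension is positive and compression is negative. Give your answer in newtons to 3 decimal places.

N=4 nodes, M=5 members, R=3 reactions → 2N=8, M+R=8
member 0 (0-1): L=4.1977, (cx,cy)=(0.3919,0.9200)
member 1 (0-2): L=3.1780, (cx,cy)=(1.0000,0.0000)
member 2 (1-2): L=4.1551, (cx,cy)=(0.3689,-0.9295)
member 3 (1-3): L=3.1601, (cx,cy)=(0.9984,0.0570)
member 4 (2-3): L=4.3553, (cx,cy)=(0.3724,0.9281)
solve A·x = −loads:
  F[0-1] = -2905.8940 N (compression)
  F[0-2] = +345.8330 N (tension)
  F[1-2] = -1469.7563 N (compression)
  F[1-3] = -2867.8654 N (compression)
  F[2-3] = -527.4174 N (compression)
  Rx@0 = +792.9200 N
  Ry@0 = +2673.4737 N
  Ry@2 = +1855.5463 N

-527.417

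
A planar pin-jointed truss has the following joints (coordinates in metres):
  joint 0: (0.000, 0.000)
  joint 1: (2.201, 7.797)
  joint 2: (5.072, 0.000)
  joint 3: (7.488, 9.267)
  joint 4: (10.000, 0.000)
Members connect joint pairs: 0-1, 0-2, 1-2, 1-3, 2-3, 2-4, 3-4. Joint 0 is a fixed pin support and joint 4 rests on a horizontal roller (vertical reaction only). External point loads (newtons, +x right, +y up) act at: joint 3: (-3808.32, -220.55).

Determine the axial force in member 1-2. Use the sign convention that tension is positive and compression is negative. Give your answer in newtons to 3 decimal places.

3193.134

N=5 nodes, M=7 members, R=3 reactions → 2N=10, M+R=10
member 0 (0-1): L=8.1017, (cx,cy)=(0.2717,0.9624)
member 1 (0-2): L=5.0720, (cx,cy)=(1.0000,0.0000)
member 2 (1-2): L=8.3088, (cx,cy)=(0.3455,-0.9384)
member 3 (1-3): L=5.4876, (cx,cy)=(0.9635,0.2679)
member 4 (2-3): L=9.5768, (cx,cy)=(0.2523,0.9677)
member 5 (2-4): L=4.9280, (cx,cy)=(1.0000,0.0000)
member 6 (3-4): L=9.6014, (cx,cy)=(0.2616,-0.9652)
solve A·x = −loads:
  F[0-1] = -3724.6562 N (compression)
  F[0-2] = -2796.4380 N (compression)
  F[1-2] = +3193.1343 N (tension)
  F[1-3] = -2195.4700 N (compression)
  F[2-3] = -3096.6124 N (compression)
  F[2-4] = -911.8835 N (compression)
  F[3-4] = +3485.4236 N (tension)
  Rx@0 = +3808.3200 N
  Ry@0 = +3584.5723 N
  Ry@4 = -3364.0223 N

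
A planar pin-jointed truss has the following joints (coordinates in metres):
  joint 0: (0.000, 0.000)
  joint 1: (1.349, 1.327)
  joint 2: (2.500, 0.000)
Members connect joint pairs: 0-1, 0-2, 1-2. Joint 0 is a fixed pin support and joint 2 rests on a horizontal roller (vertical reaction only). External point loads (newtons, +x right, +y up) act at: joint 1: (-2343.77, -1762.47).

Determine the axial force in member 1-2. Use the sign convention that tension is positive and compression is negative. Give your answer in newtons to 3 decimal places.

387.919

N=3 nodes, M=3 members, R=3 reactions → 2N=6, M+R=6
member 0 (0-1): L=1.8923, (cx,cy)=(0.7129,0.7013)
member 1 (0-2): L=2.5000, (cx,cy)=(1.0000,0.0000)
member 2 (1-2): L=1.7566, (cx,cy)=(0.6552,-0.7554)
solve A·x = −loads:
  F[0-1] = -2931.1319 N (compression)
  F[0-2] = -254.1778 N (compression)
  F[1-2] = +387.9192 N (tension)
  Rx@0 = +2343.7700 N
  Ry@0 = +2055.5143 N
  Ry@2 = -293.0443 N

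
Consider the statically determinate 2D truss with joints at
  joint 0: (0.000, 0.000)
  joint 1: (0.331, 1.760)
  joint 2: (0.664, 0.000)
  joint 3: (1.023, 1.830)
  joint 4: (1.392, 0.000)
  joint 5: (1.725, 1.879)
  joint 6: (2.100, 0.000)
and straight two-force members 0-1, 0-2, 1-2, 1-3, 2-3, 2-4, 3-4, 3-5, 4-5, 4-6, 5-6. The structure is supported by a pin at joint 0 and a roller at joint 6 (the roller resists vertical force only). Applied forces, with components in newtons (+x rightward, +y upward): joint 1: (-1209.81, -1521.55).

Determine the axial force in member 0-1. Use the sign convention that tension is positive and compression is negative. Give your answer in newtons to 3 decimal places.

-2335.906

N=7 nodes, M=11 members, R=3 reactions → 2N=14, M+R=14
member 0 (0-1): L=1.7909, (cx,cy)=(0.1848,0.9828)
member 1 (0-2): L=0.6640, (cx,cy)=(1.0000,0.0000)
member 2 (1-2): L=1.7912, (cx,cy)=(0.1859,-0.9826)
member 3 (1-3): L=0.6955, (cx,cy)=(0.9949,0.1006)
member 4 (2-3): L=1.8649, (cx,cy)=(0.1925,0.9813)
member 5 (2-4): L=0.7280, (cx,cy)=(1.0000,0.0000)
member 6 (3-4): L=1.8668, (cx,cy)=(0.1977,-0.9803)
member 7 (3-5): L=0.7037, (cx,cy)=(0.9976,0.0696)
member 8 (4-5): L=1.9083, (cx,cy)=(0.1745,0.9847)
member 9 (4-6): L=0.7080, (cx,cy)=(1.0000,0.0000)
member 10 (5-6): L=1.9161, (cx,cy)=(0.1957,-0.9807)
solve A·x = −loads:
  F[0-1] = -2335.9063 N (compression)
  F[0-2] = -778.0693 N (compression)
  F[1-2] = +851.6478 N (tension)
  F[1-3] = +622.9053 N (tension)
  F[2-3] = -852.7514 N (compression)
  F[2-4] = -455.5832 N (compression)
  F[3-4] = +810.7205 N (tension)
  F[3-5] = +296.0539 N (tension)
  F[4-5] = -807.1090 N (compression)
  F[4-6] = -154.4926 N (compression)
  F[5-6] = +789.3766 N (tension)
  Rx@0 = +1209.8100 N
  Ry@0 = +2295.6607 N
  Ry@6 = -774.1107 N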